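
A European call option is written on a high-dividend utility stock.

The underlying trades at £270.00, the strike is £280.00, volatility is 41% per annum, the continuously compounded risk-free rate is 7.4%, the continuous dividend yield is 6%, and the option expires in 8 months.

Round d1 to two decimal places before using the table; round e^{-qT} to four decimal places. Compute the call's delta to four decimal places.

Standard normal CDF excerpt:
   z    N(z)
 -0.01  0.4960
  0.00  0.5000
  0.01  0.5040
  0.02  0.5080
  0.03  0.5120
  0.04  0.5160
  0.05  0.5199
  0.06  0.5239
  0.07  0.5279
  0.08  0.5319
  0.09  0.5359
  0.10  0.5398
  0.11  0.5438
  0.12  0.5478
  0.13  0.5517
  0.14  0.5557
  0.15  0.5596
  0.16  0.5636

T = 0.6667;  σ√T = 0.3348
d₁ = [ln(270/280) + (0.074 − 0.06 + 0.41²/2)·0.6667] / 0.3348 = [-0.0364 + 0.0654] / 0.3348 = 0.0866 which rounds to 0.09
N(d₁) = N(0.09) = 0.5359
Δ_call = exp(−qT)·N(d₁) = 0.9608·0.5359 = 0.5149

0.5149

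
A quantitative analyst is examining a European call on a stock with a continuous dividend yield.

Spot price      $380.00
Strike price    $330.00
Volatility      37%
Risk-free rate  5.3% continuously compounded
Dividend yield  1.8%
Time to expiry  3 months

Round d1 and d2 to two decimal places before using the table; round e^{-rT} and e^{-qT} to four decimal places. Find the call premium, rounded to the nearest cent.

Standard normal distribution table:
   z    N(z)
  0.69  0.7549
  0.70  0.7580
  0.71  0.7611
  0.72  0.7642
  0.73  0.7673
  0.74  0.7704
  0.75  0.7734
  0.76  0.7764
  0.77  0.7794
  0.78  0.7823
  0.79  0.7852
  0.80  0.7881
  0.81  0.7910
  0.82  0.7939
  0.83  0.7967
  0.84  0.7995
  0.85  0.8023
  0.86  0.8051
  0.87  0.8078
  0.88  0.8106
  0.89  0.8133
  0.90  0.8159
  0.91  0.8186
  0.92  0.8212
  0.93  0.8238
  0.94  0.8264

$59.79

T = 0.25;  σ√T = 0.1850
d₁ = [ln(380/330) + (0.053 − 0.018 + 0.37²/2)·0.25] / 0.1850 = [0.1411 + 0.0259] / 0.1850 = 0.9024 which rounds to 0.90
d₂ = d₁ − σ√T = 0.9024 − 0.1850 = 0.7174 which rounds to 0.72
exp(−qT) = exp(−0.018·0.25) = 0.9955;  exp(−rT) = exp(−0.053·0.25) = 0.9868
N(d₁) = N(0.90) = 0.8159;  N(d₂) = N(0.72) = 0.7642
C = 380·0.9955·0.8159 − 330·0.9868·0.7642 = 308.6468 − 248.8571 = 59.7897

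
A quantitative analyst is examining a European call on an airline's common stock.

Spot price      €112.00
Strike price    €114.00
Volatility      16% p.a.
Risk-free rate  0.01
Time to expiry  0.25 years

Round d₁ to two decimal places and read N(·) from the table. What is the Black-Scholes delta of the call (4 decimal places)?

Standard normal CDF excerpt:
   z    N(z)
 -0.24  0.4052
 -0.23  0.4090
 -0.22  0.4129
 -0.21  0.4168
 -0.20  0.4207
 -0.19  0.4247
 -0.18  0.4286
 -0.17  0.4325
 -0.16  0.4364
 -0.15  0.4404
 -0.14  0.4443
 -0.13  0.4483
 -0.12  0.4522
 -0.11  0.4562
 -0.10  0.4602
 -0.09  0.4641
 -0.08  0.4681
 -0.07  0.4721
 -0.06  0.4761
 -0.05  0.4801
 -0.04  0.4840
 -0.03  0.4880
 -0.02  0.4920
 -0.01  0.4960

σ√T = 0.16·√0.25 = 0.0800
d₁ = [ln(112/114) + (0.01 + 0.16²/2)·0.25] / 0.0800 = [-0.0177 + 0.0057] / 0.0800 = -0.1500 ≈ -0.15
N(d₁) = N(-0.15) = 0.4404
Δ_call = N(d₁) = 0.4404

0.4404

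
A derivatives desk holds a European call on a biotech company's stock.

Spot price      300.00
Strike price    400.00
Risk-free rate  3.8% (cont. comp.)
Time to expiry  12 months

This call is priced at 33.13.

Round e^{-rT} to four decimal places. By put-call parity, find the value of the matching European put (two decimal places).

118.21

e^(−rT) = e^(−0.038·1) = 0.9627
Put-call parity: C − P = S − K·e^(−rT) = 300 − 400·0.9627 = 300 − 385.0800 = -85.0800
P = C − (C − P) = 33.13 − (-85.0800) = 118.2100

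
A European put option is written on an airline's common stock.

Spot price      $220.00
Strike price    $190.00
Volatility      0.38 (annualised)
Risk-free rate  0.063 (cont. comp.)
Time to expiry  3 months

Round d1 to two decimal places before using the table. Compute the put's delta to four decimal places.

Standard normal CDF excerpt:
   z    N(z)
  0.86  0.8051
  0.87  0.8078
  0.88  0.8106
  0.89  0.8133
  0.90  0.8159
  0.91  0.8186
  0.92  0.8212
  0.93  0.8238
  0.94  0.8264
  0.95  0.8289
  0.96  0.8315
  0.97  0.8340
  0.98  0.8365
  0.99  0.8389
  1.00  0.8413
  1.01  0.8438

-0.1711

σ√T = 0.38 × 0.5000 = 0.1900
d₁ = [ln(220/190) + (0.063 + ½·0.38²)·0.25] / (σ√T) = (0.1466 + 0.0338) / 0.1900 = 0.9495 ⇒ 0.95
N(d₁) = N(0.95) = 0.8289
Δ_put = N(d₁) − 1 = 0.8289 − 1 = -0.1711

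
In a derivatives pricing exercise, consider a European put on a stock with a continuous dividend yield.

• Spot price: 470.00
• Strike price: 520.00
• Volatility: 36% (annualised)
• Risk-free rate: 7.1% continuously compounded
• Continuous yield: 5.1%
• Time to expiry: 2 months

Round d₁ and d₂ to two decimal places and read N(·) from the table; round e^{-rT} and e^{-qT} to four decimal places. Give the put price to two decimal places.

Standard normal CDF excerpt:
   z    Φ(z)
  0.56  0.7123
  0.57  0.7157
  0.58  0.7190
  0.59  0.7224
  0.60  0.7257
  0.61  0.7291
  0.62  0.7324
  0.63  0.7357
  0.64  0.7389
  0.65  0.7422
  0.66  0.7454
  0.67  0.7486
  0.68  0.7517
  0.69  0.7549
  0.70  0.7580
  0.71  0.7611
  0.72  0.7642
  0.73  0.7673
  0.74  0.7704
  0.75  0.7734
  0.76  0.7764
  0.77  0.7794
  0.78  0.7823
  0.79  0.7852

59.24

T = 0.1667;  σ√T = 0.1470
d₁ = [ln(470/520) + (0.071 − 0.051 + 0.36²/2)·0.1667] / 0.1470 = [-0.1011 + 0.0141] / 0.1470 = -0.5917 → -0.59
d₂ = d₁ − σ√T = -0.5917 − 0.1470 = -0.7387 → -0.74
e^(−qT) = e^(−0.051·0.1667) = 0.9915;  e^(−rT) = e^(−0.071·0.1667) = 0.9882
N(−d₂) = N(0.74) = 0.7704;  N(−d₁) = N(0.59) = 0.7224
P = 520·0.9882·0.7704 − 470·0.9915·0.7224 = 395.8808 − 336.6420 = 59.2388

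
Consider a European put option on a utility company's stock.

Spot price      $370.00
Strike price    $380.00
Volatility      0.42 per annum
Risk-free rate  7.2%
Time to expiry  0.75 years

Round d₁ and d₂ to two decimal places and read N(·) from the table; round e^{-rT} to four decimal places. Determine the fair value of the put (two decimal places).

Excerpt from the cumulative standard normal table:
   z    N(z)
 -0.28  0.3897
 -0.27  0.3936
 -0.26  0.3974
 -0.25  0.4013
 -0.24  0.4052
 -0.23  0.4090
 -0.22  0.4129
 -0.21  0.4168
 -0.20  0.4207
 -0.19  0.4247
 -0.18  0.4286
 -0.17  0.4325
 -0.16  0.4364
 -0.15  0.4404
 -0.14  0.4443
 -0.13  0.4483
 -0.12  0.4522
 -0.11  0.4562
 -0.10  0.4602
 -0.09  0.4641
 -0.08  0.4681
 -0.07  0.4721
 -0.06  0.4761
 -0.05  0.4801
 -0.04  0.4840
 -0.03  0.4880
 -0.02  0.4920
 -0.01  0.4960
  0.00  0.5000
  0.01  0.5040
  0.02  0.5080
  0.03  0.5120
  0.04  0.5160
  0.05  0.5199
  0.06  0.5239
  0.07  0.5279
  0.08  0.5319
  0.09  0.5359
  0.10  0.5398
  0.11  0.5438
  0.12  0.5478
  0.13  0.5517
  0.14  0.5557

$48.74

σ√T = 0.42 × 0.8660 = 0.3637
d₁ = [ln(370/380) + (0.072 + ½·0.42²)·0.75] / (σ√T) = (-0.0267 + 0.1201) / 0.3637 = 0.2570 → 0.26
d₂ = 0.2570 − 0.3637 = -0.1067 → -0.11
exp(−rT) = exp(−0.072·0.75) = 0.9474
P = 380·0.9474·N(0.11) − 370·N(-0.26) = 380·0.9474·0.5438 − 370·0.3974 = 195.7745 − 147.0380 = 48.7365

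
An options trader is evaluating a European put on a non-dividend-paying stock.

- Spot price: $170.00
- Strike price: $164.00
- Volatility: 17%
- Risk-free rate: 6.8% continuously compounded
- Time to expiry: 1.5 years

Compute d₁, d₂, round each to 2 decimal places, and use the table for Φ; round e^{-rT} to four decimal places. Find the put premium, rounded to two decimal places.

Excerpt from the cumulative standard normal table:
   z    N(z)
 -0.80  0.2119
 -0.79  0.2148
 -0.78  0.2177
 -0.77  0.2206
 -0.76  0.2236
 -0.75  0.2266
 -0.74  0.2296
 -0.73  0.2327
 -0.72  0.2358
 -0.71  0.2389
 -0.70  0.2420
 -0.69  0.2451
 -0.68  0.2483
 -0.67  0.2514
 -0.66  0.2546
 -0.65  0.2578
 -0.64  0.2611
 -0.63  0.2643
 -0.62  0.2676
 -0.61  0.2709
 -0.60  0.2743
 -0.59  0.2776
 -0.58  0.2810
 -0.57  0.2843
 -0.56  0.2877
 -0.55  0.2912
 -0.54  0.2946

σ√T = 0.17·√1.5 = 0.2082
ln(S/K) + (r + σ²/2)T = ln(170/164) + (0.068 + 0.17²/2)·1.5 = 0.0359 + 0.1237 = 0.1596
d₁ = 0.1596 / 0.2082 = 0.7666 ≈ 0.77
d₂ = d₁ − σ√T = 0.7666 − 0.2082 = 0.5584 ≈ 0.56
e^(−rT) = e^(−0.068·1.5) = 0.9030
P = 164·0.9030·N(-0.56) − 170·N(-0.77) = 164·0.9030·0.2877 − 170·0.2206 = 42.6061 − 37.5020 = 5.1041

$5.10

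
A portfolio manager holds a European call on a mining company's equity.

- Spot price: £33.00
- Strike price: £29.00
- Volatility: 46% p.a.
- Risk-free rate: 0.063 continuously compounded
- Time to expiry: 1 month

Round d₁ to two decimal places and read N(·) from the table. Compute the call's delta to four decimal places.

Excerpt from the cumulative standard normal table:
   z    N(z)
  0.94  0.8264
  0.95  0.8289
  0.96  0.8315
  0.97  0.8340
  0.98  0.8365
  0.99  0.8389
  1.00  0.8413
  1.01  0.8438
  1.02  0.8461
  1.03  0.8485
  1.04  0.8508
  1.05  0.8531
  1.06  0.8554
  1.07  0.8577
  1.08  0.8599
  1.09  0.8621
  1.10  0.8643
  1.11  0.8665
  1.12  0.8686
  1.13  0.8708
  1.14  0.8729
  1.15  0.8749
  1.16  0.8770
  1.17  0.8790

T = 0.08333;  σ√T = 0.1328
d₁ = [ln(33/29) + (0.063 + ½·0.46²)·0.08333] / (σ√T) = (0.1292 + 0.0141) / 0.1328 = 1.0790 which rounds to 1.08
N(d₁) = N(1.08) = 0.8599
Δ_call = N(d₁) = 0.8599

0.8599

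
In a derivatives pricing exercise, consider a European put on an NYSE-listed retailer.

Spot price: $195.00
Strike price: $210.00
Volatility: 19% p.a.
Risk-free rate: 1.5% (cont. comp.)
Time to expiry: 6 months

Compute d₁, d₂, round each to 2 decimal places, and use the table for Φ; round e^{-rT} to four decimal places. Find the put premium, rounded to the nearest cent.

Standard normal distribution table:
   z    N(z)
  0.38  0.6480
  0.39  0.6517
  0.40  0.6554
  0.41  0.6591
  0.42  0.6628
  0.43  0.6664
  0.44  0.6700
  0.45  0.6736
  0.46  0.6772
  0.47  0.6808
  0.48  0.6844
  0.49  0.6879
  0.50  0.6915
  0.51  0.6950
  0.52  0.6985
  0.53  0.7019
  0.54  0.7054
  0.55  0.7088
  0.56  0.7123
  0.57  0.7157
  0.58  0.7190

T = 0.5;  σ√T = 0.1344
d₁ = [ln(195/210) + (0.015 + 0.19²/2)·0.5] / 0.1344 = [-0.0741 + 0.0165] / 0.1344 = -0.4286 → -0.43
d₂ = d₁ − σ√T = -0.4286 − 0.1344 = -0.5630 → -0.56
e^(−rT) = e^(−0.015·0.5) = 0.9925
N(−d₂) = N(0.56) = 0.7123;  N(−d₁) = N(0.43) = 0.6664
P = 210·0.9925·0.7123 − 195·0.6664 = 148.4611 − 129.9480 = 18.5131

$18.51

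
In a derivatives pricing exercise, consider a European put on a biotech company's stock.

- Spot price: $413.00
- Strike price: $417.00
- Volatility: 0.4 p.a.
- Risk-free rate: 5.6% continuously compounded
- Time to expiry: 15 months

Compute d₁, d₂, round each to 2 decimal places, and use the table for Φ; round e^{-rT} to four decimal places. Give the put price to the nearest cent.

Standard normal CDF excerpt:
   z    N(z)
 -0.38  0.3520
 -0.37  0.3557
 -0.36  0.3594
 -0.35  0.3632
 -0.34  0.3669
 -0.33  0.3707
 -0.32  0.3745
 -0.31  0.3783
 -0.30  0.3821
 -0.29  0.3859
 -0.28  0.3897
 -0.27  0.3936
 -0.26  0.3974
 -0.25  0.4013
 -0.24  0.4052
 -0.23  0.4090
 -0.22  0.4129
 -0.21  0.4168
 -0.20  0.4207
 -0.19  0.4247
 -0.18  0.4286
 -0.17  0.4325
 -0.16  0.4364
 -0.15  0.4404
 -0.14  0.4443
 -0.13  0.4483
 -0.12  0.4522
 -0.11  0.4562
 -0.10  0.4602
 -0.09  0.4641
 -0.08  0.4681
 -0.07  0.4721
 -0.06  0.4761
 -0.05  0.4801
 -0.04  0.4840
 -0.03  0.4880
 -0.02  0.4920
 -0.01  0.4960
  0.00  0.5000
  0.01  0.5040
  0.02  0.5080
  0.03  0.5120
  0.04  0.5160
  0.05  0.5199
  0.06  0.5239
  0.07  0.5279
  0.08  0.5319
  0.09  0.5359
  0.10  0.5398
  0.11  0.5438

$59.93

T = 1.25;  σ√T = 0.4472
d₁ = [ln(413/417) + (0.056 + 0.4²/2)·1.25] / 0.4472 = [-0.0096 + 0.1700] / 0.4472 = 0.3586 ≈ 0.36
d₂ = d₁ − σ√T = 0.3586 − 0.4472 = -0.0886 ≈ -0.09
e^(−rT) = e^(−0.056·1.25) = 0.9324
N(−d₂) = N(0.09) = 0.5359;  N(−d₁) = N(-0.36) = 0.3594
P = 417·0.9324·0.5359 − 413·0.3594 = 208.3637 − 148.4322 = 59.9315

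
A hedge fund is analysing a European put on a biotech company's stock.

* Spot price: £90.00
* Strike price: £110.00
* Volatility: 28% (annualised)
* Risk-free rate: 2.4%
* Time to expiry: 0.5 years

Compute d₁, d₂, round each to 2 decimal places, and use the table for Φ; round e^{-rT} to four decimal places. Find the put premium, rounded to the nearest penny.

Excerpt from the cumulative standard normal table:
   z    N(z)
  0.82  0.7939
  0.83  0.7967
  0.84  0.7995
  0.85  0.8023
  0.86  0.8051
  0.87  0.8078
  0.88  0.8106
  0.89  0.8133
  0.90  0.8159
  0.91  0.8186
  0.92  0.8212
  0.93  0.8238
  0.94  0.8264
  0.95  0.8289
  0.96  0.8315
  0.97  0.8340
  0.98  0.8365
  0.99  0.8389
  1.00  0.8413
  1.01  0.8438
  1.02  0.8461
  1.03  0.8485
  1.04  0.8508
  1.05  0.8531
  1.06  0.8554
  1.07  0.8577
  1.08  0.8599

σ√T = 0.28·√0.5 = 0.1980
ln(S/K) + (r + σ²/2)T = ln(90/110) + (0.024 + 0.28²/2)·0.5 = -0.2007 + 0.0316 = -0.1691
d₁ = -0.1691 / 0.1980 = -0.8539 ⇒ -0.85
d₂ = d₁ − σ√T = -0.8539 − 0.1980 = -1.0519 ⇒ -1.05
exp(−rT) = exp(−0.024·0.5) = 0.9881
N(−d₂) = N(1.05) = 0.8531;  N(−d₁) = N(0.85) = 0.8023
P = 110·0.9881·0.8531 − 90·0.8023 = 92.7243 − 72.2070 = 20.5173

£20.52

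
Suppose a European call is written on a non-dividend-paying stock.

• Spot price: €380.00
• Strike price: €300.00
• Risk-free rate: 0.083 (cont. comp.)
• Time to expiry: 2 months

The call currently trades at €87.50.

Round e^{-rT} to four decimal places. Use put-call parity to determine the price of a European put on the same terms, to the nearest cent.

€3.39

exp(−rT) = exp(−0.083·0.1667) = 0.9863
Put-call parity: C − P = S − K·e^(−rT) = 380 − 300·0.9863 = 380 − 295.8900 = 84.1100
P = C − (C − P) = 87.50 − (84.1100) = 3.3900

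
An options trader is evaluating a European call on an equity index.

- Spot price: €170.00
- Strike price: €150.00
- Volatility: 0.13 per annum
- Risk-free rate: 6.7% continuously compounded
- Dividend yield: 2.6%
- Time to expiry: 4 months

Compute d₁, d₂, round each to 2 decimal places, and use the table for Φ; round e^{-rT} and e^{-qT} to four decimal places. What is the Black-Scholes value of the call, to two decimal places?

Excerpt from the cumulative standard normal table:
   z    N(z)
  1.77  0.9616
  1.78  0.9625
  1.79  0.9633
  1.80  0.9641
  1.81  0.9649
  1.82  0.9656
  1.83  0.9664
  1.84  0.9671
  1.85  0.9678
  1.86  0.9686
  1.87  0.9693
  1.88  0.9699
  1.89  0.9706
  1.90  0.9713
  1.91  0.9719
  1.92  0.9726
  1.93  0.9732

€22.05

σ√T = 0.13·√0.3333 = 0.0751
ln(S/K) + (r − q + σ²/2)T = ln(170/150) + (0.067 − 0.026 + 0.13²/2)·0.3333 = 0.1252 + 0.0165 = 0.1416
d₁ = 0.1416 / 0.0751 = 1.8872 → 1.89
d₂ = d₁ − σ√T = 1.8872 − 0.0751 = 1.8122 → 1.81
e^(−qT) = e^(−0.026·0.3333) = 0.9914;  e^(−rT) = e^(−0.067·0.3333) = 0.9779
N(d₁) = N(1.89) = 0.9706;  N(d₂) = N(1.81) = 0.9649
C = 170·0.9914·0.9706 − 150·0.9779·0.9649 = 163.5830 − 141.5364 = 22.0466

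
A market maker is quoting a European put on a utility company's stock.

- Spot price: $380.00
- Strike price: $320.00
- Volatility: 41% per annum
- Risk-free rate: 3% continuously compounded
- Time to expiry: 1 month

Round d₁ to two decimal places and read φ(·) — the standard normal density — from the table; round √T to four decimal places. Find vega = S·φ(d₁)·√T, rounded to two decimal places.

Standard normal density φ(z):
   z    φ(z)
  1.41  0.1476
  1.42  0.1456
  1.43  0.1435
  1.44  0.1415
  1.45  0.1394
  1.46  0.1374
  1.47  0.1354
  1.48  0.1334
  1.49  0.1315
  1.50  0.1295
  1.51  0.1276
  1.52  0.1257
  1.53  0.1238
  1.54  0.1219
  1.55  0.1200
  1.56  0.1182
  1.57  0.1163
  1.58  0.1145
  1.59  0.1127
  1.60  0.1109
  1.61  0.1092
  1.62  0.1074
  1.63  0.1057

σ√T = 0.41 × 0.2887 = 0.1184
d₁ = [ln(380/320) + (0.03 + 0.41²/2)·0.08333] / 0.1184 = [0.1719 + 0.0095] / 0.1184 = 1.5323 → 1.53
√T = √0.08333 = 0.2887
φ(d₁) = φ(1.53) = 0.1238
vega = S·φ(d₁)·√T = 380·0.1238·0.2887 = 13.5816
(Call and put vega coincide under Black-Scholes.)

13.58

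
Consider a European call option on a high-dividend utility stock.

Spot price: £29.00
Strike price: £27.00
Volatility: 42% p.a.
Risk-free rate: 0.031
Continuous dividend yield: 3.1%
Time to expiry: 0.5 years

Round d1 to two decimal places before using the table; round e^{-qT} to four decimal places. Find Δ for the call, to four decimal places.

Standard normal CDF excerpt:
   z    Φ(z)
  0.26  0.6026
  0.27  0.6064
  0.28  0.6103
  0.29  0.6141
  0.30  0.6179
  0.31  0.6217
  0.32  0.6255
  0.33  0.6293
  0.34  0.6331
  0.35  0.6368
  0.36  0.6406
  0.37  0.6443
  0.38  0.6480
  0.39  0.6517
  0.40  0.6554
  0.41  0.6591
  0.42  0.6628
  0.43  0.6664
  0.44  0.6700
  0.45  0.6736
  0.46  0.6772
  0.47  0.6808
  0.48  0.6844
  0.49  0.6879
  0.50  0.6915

T = 0.5;  σ√T = 0.2970
d₁ = [ln(29/27) + (0.031 − 0.031 + 0.42²/2)·0.5] / 0.2970 = [0.0715 + 0.0441] / 0.2970 = 0.3891 which rounds to 0.39
N(d₁) = N(0.39) = 0.6517
Δ_call = e^(−qT)·N(d₁) = 0.9846·0.6517 = 0.6417

0.6417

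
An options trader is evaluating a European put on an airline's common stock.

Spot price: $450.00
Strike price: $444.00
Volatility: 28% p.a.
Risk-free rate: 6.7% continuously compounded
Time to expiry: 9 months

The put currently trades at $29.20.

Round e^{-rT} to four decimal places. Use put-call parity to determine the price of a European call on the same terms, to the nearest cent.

e^(−rT) = e^(−0.067·0.75) = 0.9510
Put-call parity: C − P = S − K·e^(−rT) = 450 − 444·0.9510 = 450 − 422.2440 = 27.7560
C = P + (C − P) = 29.20 + (27.7560) = 56.9560

$56.96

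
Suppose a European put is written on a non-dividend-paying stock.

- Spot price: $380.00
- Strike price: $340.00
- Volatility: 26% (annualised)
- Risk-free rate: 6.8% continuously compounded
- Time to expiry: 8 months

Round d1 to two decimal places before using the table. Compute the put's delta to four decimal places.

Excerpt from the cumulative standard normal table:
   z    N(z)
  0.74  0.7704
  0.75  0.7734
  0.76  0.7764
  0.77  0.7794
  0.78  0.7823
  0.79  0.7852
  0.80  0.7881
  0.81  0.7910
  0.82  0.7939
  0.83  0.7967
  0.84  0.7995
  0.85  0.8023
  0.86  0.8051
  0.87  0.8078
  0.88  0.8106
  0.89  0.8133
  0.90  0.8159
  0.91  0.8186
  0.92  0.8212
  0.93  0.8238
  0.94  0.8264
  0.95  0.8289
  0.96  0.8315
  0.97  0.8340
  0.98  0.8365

σ√T = 0.26 × 0.8165 = 0.2123
d₁ = [ln(380/340) + (0.068 + 0.26²/2)·0.6667] / 0.2123 = [0.1112 + 0.0679] / 0.2123 = 0.8436 ⇒ 0.84
N(d₁) = N(0.84) = 0.7995
Δ_put = N(d₁) − 1 = 0.7995 − 1 = -0.2005

-0.2005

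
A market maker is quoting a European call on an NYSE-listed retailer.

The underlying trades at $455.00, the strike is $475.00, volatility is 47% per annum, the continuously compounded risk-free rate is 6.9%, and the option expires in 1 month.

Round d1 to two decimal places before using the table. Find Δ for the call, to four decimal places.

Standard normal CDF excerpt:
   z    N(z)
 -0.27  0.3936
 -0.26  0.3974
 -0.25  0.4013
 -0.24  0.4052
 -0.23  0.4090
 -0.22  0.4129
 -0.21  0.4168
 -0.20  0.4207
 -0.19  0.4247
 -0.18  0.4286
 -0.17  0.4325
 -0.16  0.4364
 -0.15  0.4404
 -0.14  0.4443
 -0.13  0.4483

σ√T = 0.47 × 0.2887 = 0.1357
d₁ = [ln(455/475) + (0.069 + 0.47²/2)·0.08333] / 0.1357 = [-0.0430 + 0.0150] / 0.1357 = -0.2068 ≈ -0.21
N(d₁) = N(-0.21) = 0.4168
Δ_call = N(d₁) = 0.4168

0.4168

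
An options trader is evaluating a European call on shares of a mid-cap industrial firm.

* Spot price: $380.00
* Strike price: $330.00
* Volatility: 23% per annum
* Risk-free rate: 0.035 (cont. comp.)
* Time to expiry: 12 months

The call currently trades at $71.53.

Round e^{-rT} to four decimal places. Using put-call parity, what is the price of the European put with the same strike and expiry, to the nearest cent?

e^(−rT) = e^(−0.035·1) = 0.9656
Put-call parity: C − P = S − K·e^(−rT) = 380 − 330·0.9656 = 380 − 318.6480 = 61.3520
P = C − (C − P) = 71.53 − (61.3520) = 10.1780

$10.18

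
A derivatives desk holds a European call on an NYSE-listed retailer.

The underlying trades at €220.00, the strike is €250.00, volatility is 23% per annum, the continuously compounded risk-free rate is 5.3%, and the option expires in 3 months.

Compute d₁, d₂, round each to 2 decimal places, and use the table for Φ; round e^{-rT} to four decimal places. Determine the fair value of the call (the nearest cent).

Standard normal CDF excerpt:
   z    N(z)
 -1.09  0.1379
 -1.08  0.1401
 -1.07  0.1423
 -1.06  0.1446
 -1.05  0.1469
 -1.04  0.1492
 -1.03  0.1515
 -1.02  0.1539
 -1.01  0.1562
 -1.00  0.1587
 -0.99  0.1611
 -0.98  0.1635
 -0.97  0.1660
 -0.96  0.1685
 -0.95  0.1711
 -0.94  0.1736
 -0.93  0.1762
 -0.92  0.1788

€1.95

T = 0.25;  σ√T = 0.1150
d₁ = [ln(220/250) + (0.053 + ½·0.23²)·0.25] / (σ√T) = (-0.1278 + 0.0199) / 0.1150 = -0.9389 ⇒ -0.94
d₂ = -0.9389 − 0.1150 = -1.0539 ⇒ -1.05
exp(−rT) = exp(−0.053·0.25) = 0.9868
N(d₁) = N(-0.94) = 0.1736;  N(d₂) = N(-1.05) = 0.1469
C = 220·0.1736 − 250·0.9868·0.1469 = 38.1920 − 36.2402 = 1.9518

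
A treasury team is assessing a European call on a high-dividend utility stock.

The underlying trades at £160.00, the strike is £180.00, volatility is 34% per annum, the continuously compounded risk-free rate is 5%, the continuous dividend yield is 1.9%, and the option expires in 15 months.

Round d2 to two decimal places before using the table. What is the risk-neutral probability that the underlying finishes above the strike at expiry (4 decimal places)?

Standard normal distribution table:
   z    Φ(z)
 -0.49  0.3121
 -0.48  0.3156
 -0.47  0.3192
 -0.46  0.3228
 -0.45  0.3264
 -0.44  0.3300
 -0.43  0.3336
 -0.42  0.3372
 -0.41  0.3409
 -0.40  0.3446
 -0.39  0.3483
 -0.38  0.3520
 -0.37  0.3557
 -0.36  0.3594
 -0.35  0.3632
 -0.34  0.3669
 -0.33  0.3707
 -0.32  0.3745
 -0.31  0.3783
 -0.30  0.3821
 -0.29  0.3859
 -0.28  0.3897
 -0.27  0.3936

σ√T = 0.34 × 1.1180 = 0.3801
d₁ = [ln(160/180) + (0.05 − 0.019 + ½·0.34²)·1.25] / (σ√T) = (-0.1178 + 0.1110) / 0.3801 = -0.0178 which rounds to -0.02
d₂ = -0.0178 − 0.3801 = -0.3980 which rounds to -0.40
Pr(exercise) under Q = N(d₂) = 0.3446

0.3446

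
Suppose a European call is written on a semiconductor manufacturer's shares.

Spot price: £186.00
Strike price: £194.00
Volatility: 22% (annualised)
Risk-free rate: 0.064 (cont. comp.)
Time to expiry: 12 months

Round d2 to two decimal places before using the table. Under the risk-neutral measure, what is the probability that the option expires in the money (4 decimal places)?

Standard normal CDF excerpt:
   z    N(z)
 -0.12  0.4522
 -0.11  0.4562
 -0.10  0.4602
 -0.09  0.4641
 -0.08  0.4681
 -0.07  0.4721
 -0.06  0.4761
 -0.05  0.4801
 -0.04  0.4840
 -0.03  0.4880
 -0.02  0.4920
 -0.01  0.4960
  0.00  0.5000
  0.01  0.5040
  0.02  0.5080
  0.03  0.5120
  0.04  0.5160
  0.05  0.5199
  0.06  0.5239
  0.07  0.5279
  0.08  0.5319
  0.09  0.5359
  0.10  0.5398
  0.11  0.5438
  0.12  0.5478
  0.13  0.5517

0.4960

T = 1;  σ√T = 0.2200
d₁ = [ln(186/194) + (0.064 + ½·0.22²)·1] / (σ√T) = (-0.0421 + 0.0882) / 0.2200 = 0.2095 ≈ 0.21
d₂ = 0.2095 − 0.2200 = -0.0105 ≈ -0.01
Pr(exercise) under Q = N(d₂) = 0.4960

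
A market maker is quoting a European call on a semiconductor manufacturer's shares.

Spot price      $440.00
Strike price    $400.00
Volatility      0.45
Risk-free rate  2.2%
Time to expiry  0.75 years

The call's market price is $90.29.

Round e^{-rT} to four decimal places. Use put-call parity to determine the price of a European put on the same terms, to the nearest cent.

e^(−rT) = e^(−0.022·0.75) = 0.9836
Put-call parity: C − P = S − K·e^(−rT) = 440 − 400·0.9836 = 440 − 393.4400 = 46.5600
P = C − (C − P) = 90.29 − (46.5600) = 43.7300

$43.73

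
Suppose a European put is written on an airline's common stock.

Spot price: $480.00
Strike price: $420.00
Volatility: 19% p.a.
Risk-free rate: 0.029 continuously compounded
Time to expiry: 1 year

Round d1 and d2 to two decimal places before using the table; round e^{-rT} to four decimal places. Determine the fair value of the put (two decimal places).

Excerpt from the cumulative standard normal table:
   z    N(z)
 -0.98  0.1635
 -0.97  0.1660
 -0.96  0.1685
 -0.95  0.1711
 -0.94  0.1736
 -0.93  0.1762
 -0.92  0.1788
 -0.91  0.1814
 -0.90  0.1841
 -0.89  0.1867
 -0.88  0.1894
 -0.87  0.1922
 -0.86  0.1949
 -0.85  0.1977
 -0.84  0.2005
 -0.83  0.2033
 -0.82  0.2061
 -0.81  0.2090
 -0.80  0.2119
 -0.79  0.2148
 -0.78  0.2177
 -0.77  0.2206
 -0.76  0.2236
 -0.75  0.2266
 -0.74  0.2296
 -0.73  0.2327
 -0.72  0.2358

T = 1;  σ√T = 0.1900
d₁ = [ln(480/420) + (0.029 + ½·0.19²)·1] / (σ√T) = (0.1335 + 0.0471) / 0.1900 = 0.9504 → 0.95
d₂ = 0.9504 − 0.1900 = 0.7604 → 0.76
e^(−rT) = e^(−0.029·1) = 0.9714
P = 420·0.9714·N(-0.76) − 480·N(-0.95) = 420·0.9714·0.2236 − 480·0.1711 = 91.2261 − 82.1280 = 9.0981

$9.10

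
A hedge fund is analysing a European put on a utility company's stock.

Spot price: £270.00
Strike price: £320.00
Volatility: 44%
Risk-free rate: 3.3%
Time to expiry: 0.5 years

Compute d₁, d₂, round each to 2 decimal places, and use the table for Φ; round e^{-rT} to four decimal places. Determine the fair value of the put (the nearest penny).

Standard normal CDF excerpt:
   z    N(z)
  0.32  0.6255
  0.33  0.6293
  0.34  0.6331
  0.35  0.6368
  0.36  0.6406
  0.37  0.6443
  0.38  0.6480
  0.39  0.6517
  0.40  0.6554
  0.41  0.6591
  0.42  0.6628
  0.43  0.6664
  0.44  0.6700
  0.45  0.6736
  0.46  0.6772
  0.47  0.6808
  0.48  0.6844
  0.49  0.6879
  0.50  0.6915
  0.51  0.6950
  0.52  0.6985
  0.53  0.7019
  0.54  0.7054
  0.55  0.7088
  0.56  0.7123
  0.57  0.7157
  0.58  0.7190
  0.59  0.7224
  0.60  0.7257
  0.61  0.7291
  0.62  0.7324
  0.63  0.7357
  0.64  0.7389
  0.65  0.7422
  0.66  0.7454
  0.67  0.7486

£62.67

σ√T = 0.44·√0.5 = 0.3111
ln(S/K) + (r + σ²/2)T = ln(270/320) + (0.033 + 0.44²/2)·0.5 = -0.1699 + 0.0649 = -0.1050
d₁ = -0.1050 / 0.3111 = -0.3375 which rounds to -0.34
d₂ = d₁ − σ√T = -0.3375 − 0.3111 = -0.6486 which rounds to -0.65
exp(−rT) = exp(−0.033·0.5) = 0.9836
P = 320·0.9836·N(0.65) − 270·N(0.34) = 320·0.9836·0.7422 − 270·0.6331 = 233.6089 − 170.9370 = 62.6719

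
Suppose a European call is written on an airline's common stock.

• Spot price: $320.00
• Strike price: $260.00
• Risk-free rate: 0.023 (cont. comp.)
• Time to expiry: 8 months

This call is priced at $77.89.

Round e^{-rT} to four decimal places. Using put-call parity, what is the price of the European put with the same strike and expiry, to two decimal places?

$13.94

e^(−rT) = e^(−0.023·0.6667) = 0.9848
Put-call parity: C − P = S − K·e^(−rT) = 320 − 260·0.9848 = 320 − 256.0480 = 63.9520
P = C − (C − P) = 77.89 − (63.9520) = 13.9380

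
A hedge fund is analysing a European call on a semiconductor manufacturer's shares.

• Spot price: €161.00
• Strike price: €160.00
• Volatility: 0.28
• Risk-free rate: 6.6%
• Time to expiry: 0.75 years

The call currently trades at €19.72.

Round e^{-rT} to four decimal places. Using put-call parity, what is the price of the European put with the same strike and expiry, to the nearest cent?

€10.99

e^(−rT) = e^(−0.066·0.75) = 0.9517
Put-call parity: C − P = S − K·e^(−rT) = 161 − 160·0.9517 = 161 − 152.2720 = 8.7280
P = C − (C − P) = 19.72 − (8.7280) = 10.9920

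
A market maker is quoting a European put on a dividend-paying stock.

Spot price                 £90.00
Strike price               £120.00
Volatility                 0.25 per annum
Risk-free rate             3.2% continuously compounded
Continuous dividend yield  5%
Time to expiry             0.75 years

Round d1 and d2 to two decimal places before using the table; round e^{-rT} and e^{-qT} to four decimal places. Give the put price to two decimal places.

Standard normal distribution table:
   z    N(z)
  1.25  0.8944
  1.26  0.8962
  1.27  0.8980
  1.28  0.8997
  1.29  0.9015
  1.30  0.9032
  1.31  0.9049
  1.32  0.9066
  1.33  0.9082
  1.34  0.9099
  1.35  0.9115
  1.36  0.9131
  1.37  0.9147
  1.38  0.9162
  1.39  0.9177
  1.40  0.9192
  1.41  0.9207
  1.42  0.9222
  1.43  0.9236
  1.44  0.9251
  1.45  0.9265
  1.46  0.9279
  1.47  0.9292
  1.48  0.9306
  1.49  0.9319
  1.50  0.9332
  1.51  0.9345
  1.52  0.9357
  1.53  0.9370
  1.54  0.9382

£31.34

T = 0.75;  σ√T = 0.2165
d₁ = [ln(90/120) + (0.032 − 0.05 + 0.25²/2)·0.75] / 0.2165 = [-0.2877 + 0.0099] / 0.2165 = -1.2828 ⇒ -1.28
d₂ = d₁ − σ√T = -1.2828 − 0.2165 = -1.4994 ⇒ -1.50
exp(−qT) = exp(−0.05·0.75) = 0.9632;  exp(−rT) = exp(−0.032·0.75) = 0.9763
N(−d₂) = N(1.50) = 0.9332;  N(−d₁) = N(1.28) = 0.8997
P = 120·0.9763·0.9332 − 90·0.9632·0.8997 = 109.3300 − 77.9932 = 31.3368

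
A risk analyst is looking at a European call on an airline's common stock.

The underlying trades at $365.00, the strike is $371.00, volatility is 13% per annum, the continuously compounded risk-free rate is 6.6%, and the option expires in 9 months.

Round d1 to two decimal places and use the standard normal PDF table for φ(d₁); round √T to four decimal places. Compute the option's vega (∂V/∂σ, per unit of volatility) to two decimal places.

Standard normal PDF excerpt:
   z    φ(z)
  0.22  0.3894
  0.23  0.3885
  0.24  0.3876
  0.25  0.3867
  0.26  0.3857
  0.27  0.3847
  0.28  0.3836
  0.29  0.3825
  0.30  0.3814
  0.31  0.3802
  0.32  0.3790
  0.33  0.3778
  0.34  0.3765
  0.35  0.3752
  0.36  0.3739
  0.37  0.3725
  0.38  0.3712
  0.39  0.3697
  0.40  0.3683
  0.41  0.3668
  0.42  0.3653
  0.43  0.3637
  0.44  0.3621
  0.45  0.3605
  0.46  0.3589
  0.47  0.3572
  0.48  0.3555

118.60

σ√T = 0.13 × 0.8660 = 0.1126
d₁ = [ln(365/371) + (0.066 + ½·0.13²)·0.75] / (σ√T) = (-0.0163 + 0.0558) / 0.1126 = 0.3511 ≈ 0.35
√T = √0.75 = 0.8660
φ(d₁) = φ(0.35) = 0.3752
vega = S·φ(d₁)·√T = 365·0.3752·0.8660 = 118.5970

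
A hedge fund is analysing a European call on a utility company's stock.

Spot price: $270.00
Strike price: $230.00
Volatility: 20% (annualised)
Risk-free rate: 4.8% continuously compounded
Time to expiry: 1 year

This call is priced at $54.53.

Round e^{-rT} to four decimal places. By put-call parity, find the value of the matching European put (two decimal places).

exp(−rT) = exp(−0.048·1) = 0.9531
Put-call parity: C − P = S − K·e^(−rT) = 270 − 230·0.9531 = 270 − 219.2130 = 50.7870
P = C − (C − P) = 54.53 − (50.7870) = 3.7430

$3.74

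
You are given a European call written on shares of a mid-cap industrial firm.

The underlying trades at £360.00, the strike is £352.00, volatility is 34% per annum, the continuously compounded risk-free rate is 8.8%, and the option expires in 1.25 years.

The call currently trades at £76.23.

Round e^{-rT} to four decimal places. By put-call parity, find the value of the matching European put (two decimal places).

e^(−rT) = e^(−0.088·1.25) = 0.8958
Put-call parity: C − P = S − K·e^(−rT) = 360 − 352·0.8958 = 360 − 315.3216 = 44.6784
P = C − (C − P) = 76.23 − (44.6784) = 31.5516

£31.55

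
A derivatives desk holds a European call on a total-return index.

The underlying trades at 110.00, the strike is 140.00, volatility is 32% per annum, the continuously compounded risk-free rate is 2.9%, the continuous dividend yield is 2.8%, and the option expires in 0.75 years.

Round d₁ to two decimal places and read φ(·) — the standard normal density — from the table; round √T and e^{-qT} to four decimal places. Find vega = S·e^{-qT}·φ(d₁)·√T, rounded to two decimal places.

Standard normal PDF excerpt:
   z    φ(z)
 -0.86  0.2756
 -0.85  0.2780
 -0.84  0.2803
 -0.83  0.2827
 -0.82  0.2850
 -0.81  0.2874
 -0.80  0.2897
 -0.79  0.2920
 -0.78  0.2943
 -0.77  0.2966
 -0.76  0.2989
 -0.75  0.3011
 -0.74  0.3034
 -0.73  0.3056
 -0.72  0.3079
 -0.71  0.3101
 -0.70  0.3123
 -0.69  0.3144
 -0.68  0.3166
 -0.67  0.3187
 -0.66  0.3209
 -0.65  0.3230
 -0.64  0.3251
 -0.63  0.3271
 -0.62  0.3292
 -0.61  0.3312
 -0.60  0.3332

28.51

σ√T = 0.32·√0.75 = 0.2771
d₁ = [ln(110/140) + (0.029 − 0.028 + 0.32²/2)·0.75] / 0.2771 = [-0.2412 + 0.0392] / 0.2771 = -0.7289 ≈ -0.73
√T = √0.75 = 0.8660
φ(d₁) = φ(-0.73) = 0.3056
e^(−qT) = e^(−0.028·0.75) = 0.9792
vega = S·e^(−qT)·φ(d₁)·√T = 110·0.9792·0.3056·0.8660 = 28.5059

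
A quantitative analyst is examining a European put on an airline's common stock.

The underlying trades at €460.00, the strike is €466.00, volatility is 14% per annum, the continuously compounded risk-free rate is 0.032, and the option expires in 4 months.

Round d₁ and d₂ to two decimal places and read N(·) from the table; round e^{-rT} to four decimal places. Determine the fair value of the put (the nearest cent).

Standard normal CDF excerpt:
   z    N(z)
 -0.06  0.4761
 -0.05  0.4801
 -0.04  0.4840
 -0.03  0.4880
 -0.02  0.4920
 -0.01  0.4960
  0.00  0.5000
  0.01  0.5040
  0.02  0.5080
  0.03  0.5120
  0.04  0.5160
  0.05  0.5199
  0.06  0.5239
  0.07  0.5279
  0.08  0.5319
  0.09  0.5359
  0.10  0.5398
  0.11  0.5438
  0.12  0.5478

€15.23

T = 0.3333;  σ√T = 0.0808
d₁ = [ln(460/466) + (0.032 + 0.14²/2)·0.3333] / 0.0808 = [-0.0130 + 0.0139] / 0.0808 = 0.0121 → 0.01
d₂ = d₁ − σ√T = 0.0121 − 0.0808 = -0.0688 → -0.07
e^(−rT) = e^(−0.032·0.3333) = 0.9894
P = 466·0.9894·N(0.07) − 460·N(-0.01) = 466·0.9894·0.5279 − 460·0.4960 = 243.3938 − 228.1600 = 15.2338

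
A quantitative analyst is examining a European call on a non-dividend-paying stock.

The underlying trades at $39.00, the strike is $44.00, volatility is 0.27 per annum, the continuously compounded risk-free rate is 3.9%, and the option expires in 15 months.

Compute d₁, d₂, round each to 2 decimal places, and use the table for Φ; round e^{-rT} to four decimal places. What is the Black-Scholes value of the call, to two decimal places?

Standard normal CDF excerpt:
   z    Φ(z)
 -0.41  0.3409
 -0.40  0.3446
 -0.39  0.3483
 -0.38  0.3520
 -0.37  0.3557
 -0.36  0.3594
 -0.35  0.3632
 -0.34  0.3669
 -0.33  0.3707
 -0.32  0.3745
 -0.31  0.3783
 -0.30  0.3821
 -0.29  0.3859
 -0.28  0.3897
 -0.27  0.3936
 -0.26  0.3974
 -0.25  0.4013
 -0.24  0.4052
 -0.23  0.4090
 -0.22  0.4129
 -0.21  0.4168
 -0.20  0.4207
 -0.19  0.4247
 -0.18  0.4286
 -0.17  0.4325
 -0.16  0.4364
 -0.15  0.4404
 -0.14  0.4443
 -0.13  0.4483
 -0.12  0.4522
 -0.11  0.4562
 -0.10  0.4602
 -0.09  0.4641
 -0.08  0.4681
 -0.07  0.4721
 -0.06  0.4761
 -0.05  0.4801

T = 1.25;  σ√T = 0.3019
ln(S/K) + (r + σ²/2)T = ln(39/44) + (0.039 + 0.27²/2)·1.25 = -0.1206 + 0.0943 = -0.0263
d₁ = -0.0263 / 0.3019 = -0.0872 which rounds to -0.09
d₂ = d₁ − σ√T = -0.0872 − 0.3019 = -0.3890 which rounds to -0.39
e^(−rT) = e^(−0.039·1.25) = 0.9524
N(d₁) = N(-0.09) = 0.4641;  N(d₂) = N(-0.39) = 0.3483
C = 39·0.4641 − 44·0.9524·0.3483 = 18.0999 − 14.5957 = 3.5042

$3.50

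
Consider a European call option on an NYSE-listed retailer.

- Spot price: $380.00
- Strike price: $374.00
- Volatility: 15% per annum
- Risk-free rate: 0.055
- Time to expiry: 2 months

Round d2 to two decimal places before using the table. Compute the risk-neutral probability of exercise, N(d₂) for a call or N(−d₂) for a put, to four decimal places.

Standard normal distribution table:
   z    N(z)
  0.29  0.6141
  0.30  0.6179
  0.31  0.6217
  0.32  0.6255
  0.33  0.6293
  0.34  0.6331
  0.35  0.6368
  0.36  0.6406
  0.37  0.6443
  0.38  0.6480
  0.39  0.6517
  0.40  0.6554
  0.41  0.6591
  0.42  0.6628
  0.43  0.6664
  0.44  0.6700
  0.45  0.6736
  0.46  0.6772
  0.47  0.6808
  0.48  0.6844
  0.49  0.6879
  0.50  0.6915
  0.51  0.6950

0.6480

σ√T = 0.15·√0.1667 = 0.0612
d₁ = [ln(380/374) + (0.055 + 0.15²/2)·0.1667] / 0.0612 = [0.0159 + 0.0110] / 0.0612 = 0.4402 ⇒ 0.44
d₂ = d₁ − σ√T = 0.4402 − 0.0612 = 0.3790 ⇒ 0.38
Risk-neutral Pr[S_T > K] = N(d₂) = N(0.38) = 0.6480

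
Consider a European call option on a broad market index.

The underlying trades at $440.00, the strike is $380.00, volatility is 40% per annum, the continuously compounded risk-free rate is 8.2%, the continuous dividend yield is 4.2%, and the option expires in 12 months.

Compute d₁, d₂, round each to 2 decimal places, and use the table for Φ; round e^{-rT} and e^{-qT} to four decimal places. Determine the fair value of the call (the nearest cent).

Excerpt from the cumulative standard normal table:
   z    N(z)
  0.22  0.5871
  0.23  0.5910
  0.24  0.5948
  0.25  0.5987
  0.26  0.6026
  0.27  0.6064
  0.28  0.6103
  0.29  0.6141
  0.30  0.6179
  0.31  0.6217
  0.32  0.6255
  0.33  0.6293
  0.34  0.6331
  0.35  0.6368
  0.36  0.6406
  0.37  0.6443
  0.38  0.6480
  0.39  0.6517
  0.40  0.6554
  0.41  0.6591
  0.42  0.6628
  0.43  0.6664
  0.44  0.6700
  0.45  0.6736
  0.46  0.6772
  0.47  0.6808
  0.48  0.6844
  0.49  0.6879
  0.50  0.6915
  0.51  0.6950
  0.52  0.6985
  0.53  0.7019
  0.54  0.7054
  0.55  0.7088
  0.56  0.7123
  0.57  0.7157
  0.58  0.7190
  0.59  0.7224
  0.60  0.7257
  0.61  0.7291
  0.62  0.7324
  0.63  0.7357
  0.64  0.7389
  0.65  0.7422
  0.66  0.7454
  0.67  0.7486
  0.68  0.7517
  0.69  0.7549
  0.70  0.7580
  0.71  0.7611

$103.55

T = 1;  σ√T = 0.4000
d₁ = [ln(440/380) + (0.082 − 0.042 + ½·0.4²)·1] / (σ√T) = (0.1466 + 0.1200) / 0.4000 = 0.6665 which rounds to 0.67
d₂ = 0.6665 − 0.4000 = 0.2665 which rounds to 0.27
exp(−qT) = exp(−0.042·1) = 0.9589;  exp(−rT) = exp(−0.082·1) = 0.9213
N(d₁) = N(0.67) = 0.7486;  N(d₂) = N(0.27) = 0.6064
C = 440·0.9589·0.7486 − 380·0.9213·0.6064 = 315.8463 − 212.2970 = 103.5493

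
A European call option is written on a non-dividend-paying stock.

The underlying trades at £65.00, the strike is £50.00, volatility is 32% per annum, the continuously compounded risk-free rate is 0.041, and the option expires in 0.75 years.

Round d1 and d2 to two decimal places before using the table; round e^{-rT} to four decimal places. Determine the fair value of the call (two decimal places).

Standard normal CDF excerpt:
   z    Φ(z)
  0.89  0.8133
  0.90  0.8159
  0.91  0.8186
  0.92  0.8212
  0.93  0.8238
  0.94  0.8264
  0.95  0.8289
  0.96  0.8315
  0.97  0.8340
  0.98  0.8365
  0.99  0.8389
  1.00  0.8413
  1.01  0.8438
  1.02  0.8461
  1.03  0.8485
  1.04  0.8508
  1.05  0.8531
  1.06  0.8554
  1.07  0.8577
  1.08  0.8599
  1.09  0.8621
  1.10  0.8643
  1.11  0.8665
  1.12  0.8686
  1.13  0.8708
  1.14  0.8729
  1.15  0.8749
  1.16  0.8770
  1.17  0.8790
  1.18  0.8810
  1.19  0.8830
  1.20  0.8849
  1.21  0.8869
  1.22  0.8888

σ√T = 0.32 × 0.8660 = 0.2771
ln(S/K) + (r + σ²/2)T = ln(65/50) + (0.041 + 0.32²/2)·0.75 = 0.2624 + 0.0692 = 0.3315
d₁ = 0.3315 / 0.2771 = 1.1962 which rounds to 1.20
d₂ = d₁ − σ√T = 1.1962 − 0.2771 = 0.9191 which rounds to 0.92
exp(−rT) = exp(−0.041·0.75) = 0.9697
N(d₁) = N(1.20) = 0.8849;  N(d₂) = N(0.92) = 0.8212
C = 65·0.8849 − 50·0.9697·0.8212 = 57.5185 − 39.8159 = 17.7026

£17.70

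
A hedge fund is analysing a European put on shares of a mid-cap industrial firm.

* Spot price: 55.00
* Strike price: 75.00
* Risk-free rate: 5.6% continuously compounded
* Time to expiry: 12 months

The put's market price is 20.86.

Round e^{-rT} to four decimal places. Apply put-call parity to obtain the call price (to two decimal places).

exp(−rT) = exp(−0.056·1) = 0.9455
Put-call parity: C − P = S − K·e^(−rT) = 55 − 75·0.9455 = 55 − 70.9125 = -15.9125
C = P + (C − P) = 20.86 + (-15.9125) = 4.9475

4.95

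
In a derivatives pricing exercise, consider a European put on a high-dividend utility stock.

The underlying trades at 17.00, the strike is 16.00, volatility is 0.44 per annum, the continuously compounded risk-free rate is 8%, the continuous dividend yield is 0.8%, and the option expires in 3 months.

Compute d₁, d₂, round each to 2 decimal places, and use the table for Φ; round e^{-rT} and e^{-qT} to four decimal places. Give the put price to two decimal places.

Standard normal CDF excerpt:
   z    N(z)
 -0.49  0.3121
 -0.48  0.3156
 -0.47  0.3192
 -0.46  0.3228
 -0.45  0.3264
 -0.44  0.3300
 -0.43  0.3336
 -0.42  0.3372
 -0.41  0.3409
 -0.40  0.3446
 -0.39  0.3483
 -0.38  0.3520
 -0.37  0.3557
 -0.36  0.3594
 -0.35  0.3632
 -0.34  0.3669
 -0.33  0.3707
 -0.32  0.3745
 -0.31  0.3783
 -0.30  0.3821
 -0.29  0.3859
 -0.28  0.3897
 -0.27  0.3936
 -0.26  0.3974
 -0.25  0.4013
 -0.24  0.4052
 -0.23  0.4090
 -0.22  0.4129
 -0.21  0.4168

0.88

σ√T = 0.44·√0.25 = 0.2200
ln(S/K) + (r − q + σ²/2)T = ln(17/16) + (0.08 − 0.008 + 0.44²/2)·0.25 = 0.0606 + 0.0422 = 0.1028
d₁ = 0.1028 / 0.2200 = 0.4674 which rounds to 0.47
d₂ = d₁ − σ√T = 0.4674 − 0.2200 = 0.2474 which rounds to 0.25
exp(−qT) = exp(−0.008·0.25) = 0.9980;  exp(−rT) = exp(−0.08·0.25) = 0.9802
P = 16·0.9802·N(-0.25) − 17·0.9980·N(-0.47) = 16·0.9802·0.4013 − 17·0.9980·0.3192 = 6.2937 − 5.4155 = 0.8781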